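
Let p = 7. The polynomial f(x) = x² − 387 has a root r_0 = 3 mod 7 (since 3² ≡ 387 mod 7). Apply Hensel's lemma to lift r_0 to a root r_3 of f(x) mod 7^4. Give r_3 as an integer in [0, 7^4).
r_3 = 1291 (mod 2401)

Hensel's recurrence: r_{i+1} = r_i − f(r_i)·(f′(r_i))^{-1} mod 7^{i+2}, with f′(x) = 2x. Iterate:
  r_0 = 3 (mod 7)
  r_1 = 17 (mod 49)
  r_2 = 262 (mod 343)
  r_3 = 1291 (mod 2401)
Final: r_3 = 1291, and one checks f(r_3) ≡ 0 mod 7^4.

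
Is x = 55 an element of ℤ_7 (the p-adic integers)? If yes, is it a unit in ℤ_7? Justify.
x ∈ ℤ_7^× (unit); v_7(x) = 0

ℤ_7 = {x ∈ ℚ_7 : v_7(x) ≥ 0} and ℤ_7^× = {x ∈ ℤ_7 : v_7(x) = 0}. Here v_7(55) = v_7(num) − v_7(den) = 0; compare against these criteria.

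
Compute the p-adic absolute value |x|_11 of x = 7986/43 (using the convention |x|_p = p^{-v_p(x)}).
|7986/43|_11 = 1/1331

Step 1 — compute v_11(x) by factoring powers of 11 out of the numerator and denominator: v_11(7986/43) = 3. Step 2 — apply |x|_p = p^{-v_p(x)} = 11^{-3} = 1/1331.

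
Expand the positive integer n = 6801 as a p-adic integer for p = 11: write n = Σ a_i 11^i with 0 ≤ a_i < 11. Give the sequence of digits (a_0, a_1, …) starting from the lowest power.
(a_0, a_1, …) = (3, 2, 1, 5)

Repeated division by 11 gives the digits low-to-high: 6801 = 3 + 2·11^1 + 1·11^2 + 5·11^3. Digit sequence: (3, 2, 1, 5).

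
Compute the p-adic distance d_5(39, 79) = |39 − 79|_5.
d_5(39, 79) = 1/5

Step 1 — x − y = 39 − 79 = -40. Step 2 — v_5(-40) = 1 (factor: -40 = −(5^1 · 8); the sign does not affect v_p). Step 3 — |x − y|_5 = 5^{-1} = 1/5.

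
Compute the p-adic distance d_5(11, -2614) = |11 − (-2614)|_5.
d_5(11, -2614) = 1/125

Step 1 — x − y = 11 − (-2614) = 2625. Step 2 — v_5(2625) = 3 (factor: 2625 = (5^3 · 21); the sign does not affect v_p). Step 3 — |x − y|_5 = 5^{-3} = 1/125.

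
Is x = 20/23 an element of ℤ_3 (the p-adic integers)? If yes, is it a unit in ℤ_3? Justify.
x ∈ ℤ_3^× (unit); v_3(x) = 0

ℤ_3 = {x ∈ ℚ_3 : v_3(x) ≥ 0} and ℤ_3^× = {x ∈ ℤ_3 : v_3(x) = 0}. Here v_3(20/23) = v_3(num) − v_3(den) = 0; compare against these criteria.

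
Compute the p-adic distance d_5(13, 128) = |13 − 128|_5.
d_5(13, 128) = 1/5

Step 1 — x − y = 13 − 128 = -115. Step 2 — v_5(-115) = 1 (factor: -115 = −(5^1 · 23); the sign does not affect v_p). Step 3 — |x − y|_5 = 5^{-1} = 1/5.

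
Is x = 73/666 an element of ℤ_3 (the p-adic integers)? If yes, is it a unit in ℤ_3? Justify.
x ∉ ℤ_3 (v_3(x) = -2 < 0)

ℤ_3 = {x ∈ ℚ_3 : v_3(x) ≥ 0} and ℤ_3^× = {x ∈ ℤ_3 : v_3(x) = 0}. Here v_3(73/666) = v_3(num) − v_3(den) = -2; compare against these criteria.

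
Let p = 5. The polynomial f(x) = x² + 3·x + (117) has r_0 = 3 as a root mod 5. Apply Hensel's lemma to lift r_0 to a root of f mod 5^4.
r_3 = 88 (mod 625)

Hensel: r_{i+1} = r_i − f(r_i)·(f′(r_i))^{-1} mod 5^{i+2}, f′(x) = 2x + 3. Iterate:
  r_0 = 3 (mod 5)
  r_1 = 13 (mod 25)
  r_2 = 88 (mod 125)
  r_3 = 88 (mod 625)
Final: r = 88 satisfies f(r) ≡ 0 mod 5^4.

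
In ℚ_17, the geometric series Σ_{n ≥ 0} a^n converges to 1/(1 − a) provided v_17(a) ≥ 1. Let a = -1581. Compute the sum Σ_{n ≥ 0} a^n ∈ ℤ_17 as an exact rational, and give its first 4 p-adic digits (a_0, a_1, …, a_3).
Σ a^n = 1/(1 − a) = 1/1582;  first 4 digits = (1, 9, 7, 13)

v_17(a) = 1 ≥ 1, so the series converges in ℤ_17 to 1/(1 − a) = 1/(1 − (-1581)) = 1/1582. Expand this rational in ℤ_17: compute digits iteratively via d_i = x_i mod 17, x_{i+1} = (x_i − d_i)/17. The first 4 digits are (1, 9, 7, 13).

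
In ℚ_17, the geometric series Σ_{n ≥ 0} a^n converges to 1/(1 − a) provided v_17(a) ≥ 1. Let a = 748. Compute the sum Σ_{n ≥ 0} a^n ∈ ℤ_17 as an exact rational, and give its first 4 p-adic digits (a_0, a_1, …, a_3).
Σ a^n = 1/(1 − a) = -1/747;  first 4 digits = (1, 10, 0, 9)

v_17(a) = 1 ≥ 1, so the series converges in ℤ_17 to 1/(1 − a) = 1/(1 − 748) = -1/747. Expand this rational in ℤ_17: compute digits iteratively via d_i = x_i mod 17, x_{i+1} = (x_i − d_i)/17. The first 4 digits are (1, 10, 0, 9).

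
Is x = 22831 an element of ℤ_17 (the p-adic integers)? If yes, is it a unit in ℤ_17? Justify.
x ∈ ℤ_17 but not a unit; v_17(x) = 2 > 0

ℤ_17 = {x ∈ ℚ_17 : v_17(x) ≥ 0} and ℤ_17^× = {x ∈ ℤ_17 : v_17(x) = 0}. Here v_17(22831) = v_17(num) − v_17(den) = 2; compare against these criteria.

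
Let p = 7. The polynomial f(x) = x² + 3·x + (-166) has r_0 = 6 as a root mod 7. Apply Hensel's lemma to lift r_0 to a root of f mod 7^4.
r_3 = 69 (mod 2401)

Hensel: r_{i+1} = r_i − f(r_i)·(f′(r_i))^{-1} mod 7^{i+2}, f′(x) = 2x + 3. Iterate:
  r_0 = 6 (mod 7)
  r_1 = 20 (mod 49)
  r_2 = 69 (mod 343)
  r_3 = 69 (mod 2401)
Final: r = 69 satisfies f(r) ≡ 0 mod 7^4.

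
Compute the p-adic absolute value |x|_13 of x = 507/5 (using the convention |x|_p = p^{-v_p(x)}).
|507/5|_13 = 1/169

Step 1 — compute v_13(x) by factoring powers of 13 out of the numerator and denominator: v_13(507/5) = 2. Step 2 — apply |x|_p = p^{-v_p(x)} = 13^{-2} = 1/169.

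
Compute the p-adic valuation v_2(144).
v_2(144) = 4

v_2(n) is the largest exponent k such that 2^k divides n. Factor out: 144 = 2^4 · 9. (Sign doesn't affect v_p.) So v_2(144) = 4.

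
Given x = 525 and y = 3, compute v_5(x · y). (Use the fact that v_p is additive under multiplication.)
v_5(1575) = 2

v_p(x) = 2 (factor: 525 = 5^2 · 21); v_p(y) = 0 (factor: 3 = 5^0 · 3). Additivity: v_p(xy) = v_p(x) + v_p(y) = 2 + 0 = 2. (Direct check: xy = 1575 = 5^2 · (63).)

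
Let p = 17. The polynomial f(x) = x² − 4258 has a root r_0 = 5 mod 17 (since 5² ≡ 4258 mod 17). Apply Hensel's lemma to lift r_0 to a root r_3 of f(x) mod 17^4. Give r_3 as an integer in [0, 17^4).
r_3 = 72187 (mod 83521)

Hensel's recurrence: r_{i+1} = r_i − f(r_i)·(f′(r_i))^{-1} mod 17^{i+2}, with f′(x) = 2x. Iterate:
  r_0 = 5 (mod 17)
  r_1 = 226 (mod 289)
  r_2 = 3405 (mod 4913)
  r_3 = 72187 (mod 83521)
Final: r_3 = 72187, and one checks f(r_3) ≡ 0 mod 17^4.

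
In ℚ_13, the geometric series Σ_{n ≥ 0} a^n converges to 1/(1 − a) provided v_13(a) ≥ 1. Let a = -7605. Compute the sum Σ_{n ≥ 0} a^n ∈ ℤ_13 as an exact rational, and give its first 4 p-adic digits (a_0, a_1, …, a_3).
Σ a^n = 1/(1 − a) = 1/7606;  first 4 digits = (1, 0, 7, 9)

v_13(a) = 2 ≥ 1, so the series converges in ℤ_13 to 1/(1 − a) = 1/(1 − (-7605)) = 1/7606. Expand this rational in ℤ_13: compute digits iteratively via d_i = x_i mod 13, x_{i+1} = (x_i − d_i)/13. The first 4 digits are (1, 0, 7, 9).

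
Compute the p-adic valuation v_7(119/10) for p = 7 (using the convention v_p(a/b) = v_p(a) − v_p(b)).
v_7(119/10) = 1

Factor powers of 7 from the numerator and denominator of the reduced fraction: 119 = 7^1 · 17 and 10 = 7^0 · 10. Apply v_p(a/b) = v_p(a) − v_p(b): v_7(119/10) = 1 − 0 = 1.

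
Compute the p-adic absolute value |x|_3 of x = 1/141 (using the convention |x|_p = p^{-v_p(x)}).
|1/141|_3 = 3

Step 1 — compute v_3(x) by factoring powers of 3 out of the numerator and denominator: v_3(1/141) = -1. Step 2 — apply |x|_p = p^{-v_p(x)} = 3^{1} = 3.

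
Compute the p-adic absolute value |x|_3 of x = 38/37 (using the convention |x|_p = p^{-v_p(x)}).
|38/37|_3 = 1

Step 1 — compute v_3(x) by factoring powers of 3 out of the numerator and denominator: v_3(38/37) = 0. Step 2 — apply |x|_p = p^{-v_p(x)} = 3^{0} = 1.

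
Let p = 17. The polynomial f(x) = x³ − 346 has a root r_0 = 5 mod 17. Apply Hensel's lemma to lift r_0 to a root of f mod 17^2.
r_1 = 243 (mod 289)

Hensel: r_{i+1} = r_i − f(r_i)/f′(r_i) mod 17^{i+2}, where f′(x) = 3x². Iterate:
  r_0 = 5 (mod 17)
  r_1 = 243 (mod 289)
Final: r = 243 with f(r) ≡ 0 mod 17^2.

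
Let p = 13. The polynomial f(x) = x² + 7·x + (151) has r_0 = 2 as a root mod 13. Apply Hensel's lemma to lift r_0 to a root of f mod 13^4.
r_3 = 7776 (mod 28561)

Hensel: r_{i+1} = r_i − f(r_i)·(f′(r_i))^{-1} mod 13^{i+2}, f′(x) = 2x + 7. Iterate:
  r_0 = 2 (mod 13)
  r_1 = 2 (mod 169)
  r_2 = 1185 (mod 2197)
  r_3 = 7776 (mod 28561)
Final: r = 7776 satisfies f(r) ≡ 0 mod 13^4.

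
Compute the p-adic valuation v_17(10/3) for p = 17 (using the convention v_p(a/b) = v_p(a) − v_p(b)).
v_17(10/3) = 0

Factor powers of 17 from the numerator and denominator of the reduced fraction: 10 = 17^0 · 10 and 3 = 17^0 · 3. Apply v_p(a/b) = v_p(a) − v_p(b): v_17(10/3) = 0 − 0 = 0.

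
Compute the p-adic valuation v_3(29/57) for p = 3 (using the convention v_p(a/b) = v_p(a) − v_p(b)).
v_3(29/57) = -1

Factor powers of 3 from the numerator and denominator of the reduced fraction: 29 = 3^0 · 29 and 57 = 3^1 · 19. Apply v_p(a/b) = v_p(a) − v_p(b): v_3(29/57) = 0 − 1 = -1.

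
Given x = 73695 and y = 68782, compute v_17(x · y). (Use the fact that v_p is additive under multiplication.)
v_17(5068889490) = 6

v_p(x) = 3 (factor: 73695 = 17^3 · 15); v_p(y) = 3 (factor: 68782 = 17^3 · 14). Additivity: v_p(xy) = v_p(x) + v_p(y) = 3 + 3 = 6. (Direct check: xy = 5068889490 = 17^6 · (210).)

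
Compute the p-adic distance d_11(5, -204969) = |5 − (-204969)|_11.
d_11(5, -204969) = 1/14641

Step 1 — x − y = 5 − (-204969) = 204974. Step 2 — v_11(204974) = 4 (factor: 204974 = (11^4 · 14); the sign does not affect v_p). Step 3 — |x − y|_11 = 11^{-4} = 1/14641.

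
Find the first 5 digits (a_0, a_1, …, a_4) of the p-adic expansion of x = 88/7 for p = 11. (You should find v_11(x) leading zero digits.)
(a_0, …, a_4) = (0, 9, 4, 9, 7)

v_11(88/7) = 1, so a_0 = ... = a_0 = 0. Factor out: x = 11^1 · u with u = 8/7 a unit in ℤ_11. Expand u iteratively via a_{v+i} = u_i mod 11, u_{i+1} = (u_i − a_{v+i})/11:
  u_0 = 8/7;  a_1 = 9;  u_1 = (u_0 − 9)/11 = -5/7
  u_1 = -5/7;  a_2 = 4;  u_2 = (u_1 − 4)/11 = -3/7
  u_2 = -3/7;  a_3 = 9;  u_3 = (u_2 − 9)/11 = -6/7
  u_3 = -6/7;  a_4 = 7;  u_4 = (u_3 − 7)/11 = -5/7
Digits: (0, 9, 4, 9, 7).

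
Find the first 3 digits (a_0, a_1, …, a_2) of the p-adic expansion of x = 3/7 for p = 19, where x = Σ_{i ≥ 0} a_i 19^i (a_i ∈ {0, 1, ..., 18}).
(a_0, …, a_2) = (14, 2, 8)

v_19(3/7) = 0 (numerator and denominator both coprime to 19), so x ∈ ℤ_19^×. Compute digits iteratively via a_i = x_i mod 19, x_{i+1} = (x_i − a_i)/19, with x_0 = x:
  x_0 = 3/7;  a_0 = 14;  x_1 = (x_0 − 14)/19 = -5/7
  x_1 = -5/7;  a_1 = 2;  x_2 = (x_1 − 2)/19 = -1/7
  x_2 = -1/7;  a_2 = 8;  x_3 = (x_2 − 8)/19 = -3/7
Digits: (14, 2, 8).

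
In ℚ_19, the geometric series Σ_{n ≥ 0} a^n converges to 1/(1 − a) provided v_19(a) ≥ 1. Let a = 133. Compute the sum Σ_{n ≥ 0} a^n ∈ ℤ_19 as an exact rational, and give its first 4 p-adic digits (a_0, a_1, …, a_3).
Σ a^n = 1/(1 − a) = -1/132;  first 4 digits = (1, 7, 11, 3)

v_19(a) = 1 ≥ 1, so the series converges in ℤ_19 to 1/(1 − a) = 1/(1 − 133) = -1/132. Expand this rational in ℤ_19: compute digits iteratively via d_i = x_i mod 19, x_{i+1} = (x_i − d_i)/19. The first 4 digits are (1, 7, 11, 3).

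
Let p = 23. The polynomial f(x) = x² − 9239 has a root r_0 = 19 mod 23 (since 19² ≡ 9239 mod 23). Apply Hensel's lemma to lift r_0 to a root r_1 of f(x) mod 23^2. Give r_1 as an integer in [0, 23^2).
r_1 = 364 (mod 529)

Hensel's recurrence: r_{i+1} = r_i − f(r_i)·(f′(r_i))^{-1} mod 23^{i+2}, with f′(x) = 2x. Iterate:
  r_0 = 19 (mod 23)
  r_1 = 364 (mod 529)
Final: r_1 = 364, and one checks f(r_1) ≡ 0 mod 23^2.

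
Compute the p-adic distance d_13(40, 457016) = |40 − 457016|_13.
d_13(40, 457016) = 1/28561

Step 1 — x − y = 40 − 457016 = -456976. Step 2 — v_13(-456976) = 4 (factor: -456976 = −(13^4 · 16); the sign does not affect v_p). Step 3 — |x − y|_13 = 13^{-4} = 1/28561.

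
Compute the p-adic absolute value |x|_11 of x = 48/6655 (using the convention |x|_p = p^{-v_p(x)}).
|48/6655|_11 = 1331

Step 1 — compute v_11(x) by factoring powers of 11 out of the numerator and denominator: v_11(48/6655) = -3. Step 2 — apply |x|_p = p^{-v_p(x)} = 11^{3} = 1331.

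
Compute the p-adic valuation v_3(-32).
v_3(-32) = 0

v_3(n) is the largest exponent k such that 3^k divides n. Factor out: -32 = -3^0 · 32. (Sign doesn't affect v_p.) So v_3(-32) = 0.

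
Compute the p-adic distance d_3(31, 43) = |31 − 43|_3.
d_3(31, 43) = 1/3

Step 1 — x − y = 31 − 43 = -12. Step 2 — v_3(-12) = 1 (factor: -12 = −(3^1 · 4); the sign does not affect v_p). Step 3 — |x − y|_3 = 3^{-1} = 1/3.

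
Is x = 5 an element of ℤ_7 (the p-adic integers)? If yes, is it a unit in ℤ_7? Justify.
x ∈ ℤ_7^× (unit); v_7(x) = 0

ℤ_7 = {x ∈ ℚ_7 : v_7(x) ≥ 0} and ℤ_7^× = {x ∈ ℤ_7 : v_7(x) = 0}. Here v_7(5) = v_7(num) − v_7(den) = 0; compare against these criteria.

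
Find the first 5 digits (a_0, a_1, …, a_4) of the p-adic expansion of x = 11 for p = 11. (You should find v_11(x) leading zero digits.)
(a_0, …, a_4) = (0, 1, 0, 0, 0)

v_11(11) = 1, so a_0 = ... = a_0 = 0. Factor out: x = 11^1 · u with u = 1 a unit in ℤ_11. Expand u iteratively via a_{v+i} = u_i mod 11, u_{i+1} = (u_i − a_{v+i})/11:
  u_0 = 1;  a_1 = 1;  u_1 = (u_0 − 1)/11 = 0
  u_1 = 0;  a_2 = 0;  u_2 = (u_1 − 0)/11 = 0
  u_2 = 0;  a_3 = 0;  u_3 = (u_2 − 0)/11 = 0
  u_3 = 0;  a_4 = 0;  u_4 = (u_3 − 0)/11 = 0
Digits: (0, 1, 0, 0, 0).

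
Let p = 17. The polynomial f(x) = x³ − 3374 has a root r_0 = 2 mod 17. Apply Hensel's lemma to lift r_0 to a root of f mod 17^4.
r_3 = 3317 (mod 83521)

Hensel: r_{i+1} = r_i − f(r_i)/f′(r_i) mod 17^{i+2}, where f′(x) = 3x². Iterate:
  r_0 = 2 (mod 17)
  r_1 = 138 (mod 289)
  r_2 = 3317 (mod 4913)
  r_3 = 3317 (mod 83521)
Final: r = 3317 with f(r) ≡ 0 mod 17^4.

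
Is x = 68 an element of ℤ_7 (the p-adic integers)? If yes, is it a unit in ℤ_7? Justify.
x ∈ ℤ_7^× (unit); v_7(x) = 0

ℤ_7 = {x ∈ ℚ_7 : v_7(x) ≥ 0} and ℤ_7^× = {x ∈ ℤ_7 : v_7(x) = 0}. Here v_7(68) = v_7(num) − v_7(den) = 0; compare against these criteria.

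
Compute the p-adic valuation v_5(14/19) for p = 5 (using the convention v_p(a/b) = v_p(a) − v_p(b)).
v_5(14/19) = 0

Factor powers of 5 from the numerator and denominator of the reduced fraction: 14 = 5^0 · 14 and 19 = 5^0 · 19. Apply v_p(a/b) = v_p(a) − v_p(b): v_5(14/19) = 0 − 0 = 0.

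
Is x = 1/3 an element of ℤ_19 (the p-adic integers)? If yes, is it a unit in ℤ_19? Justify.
x ∈ ℤ_19^× (unit); v_19(x) = 0

ℤ_19 = {x ∈ ℚ_19 : v_19(x) ≥ 0} and ℤ_19^× = {x ∈ ℤ_19 : v_19(x) = 0}. Here v_19(1/3) = v_19(num) − v_19(den) = 0; compare against these criteria.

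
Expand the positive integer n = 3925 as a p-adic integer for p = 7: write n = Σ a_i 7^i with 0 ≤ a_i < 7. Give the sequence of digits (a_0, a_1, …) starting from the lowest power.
(a_0, a_1, …) = (5, 0, 3, 4, 1)

Repeated division by 7 gives the digits low-to-high: 3925 = 5 + 3·7^2 + 4·7^3 + 1·7^4. Digit sequence: (5, 0, 3, 4, 1).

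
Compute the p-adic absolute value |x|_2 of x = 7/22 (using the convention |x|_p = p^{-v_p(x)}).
|7/22|_2 = 2

Step 1 — compute v_2(x) by factoring powers of 2 out of the numerator and denominator: v_2(7/22) = -1. Step 2 — apply |x|_p = p^{-v_p(x)} = 2^{1} = 2.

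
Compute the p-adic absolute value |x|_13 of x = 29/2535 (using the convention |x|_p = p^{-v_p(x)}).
|29/2535|_13 = 169

Step 1 — compute v_13(x) by factoring powers of 13 out of the numerator and denominator: v_13(29/2535) = -2. Step 2 — apply |x|_p = p^{-v_p(x)} = 13^{2} = 169.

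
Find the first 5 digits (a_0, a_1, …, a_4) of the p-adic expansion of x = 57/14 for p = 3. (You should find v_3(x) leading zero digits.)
(a_0, …, a_4) = (0, 2, 0, 1, 2)

v_3(57/14) = 1, so a_0 = ... = a_0 = 0. Factor out: x = 3^1 · u with u = 19/14 a unit in ℤ_3. Expand u iteratively via a_{v+i} = u_i mod 3, u_{i+1} = (u_i − a_{v+i})/3:
  u_0 = 19/14;  a_1 = 2;  u_1 = (u_0 − 2)/3 = -3/14
  u_1 = -3/14;  a_2 = 0;  u_2 = (u_1 − 0)/3 = -1/14
  u_2 = -1/14;  a_3 = 1;  u_3 = (u_2 − 1)/3 = -5/14
  u_3 = -5/14;  a_4 = 2;  u_4 = (u_3 − 2)/3 = -11/14
Digits: (0, 2, 0, 1, 2).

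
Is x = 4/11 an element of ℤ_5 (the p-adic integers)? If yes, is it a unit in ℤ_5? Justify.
x ∈ ℤ_5^× (unit); v_5(x) = 0

ℤ_5 = {x ∈ ℚ_5 : v_5(x) ≥ 0} and ℤ_5^× = {x ∈ ℤ_5 : v_5(x) = 0}. Here v_5(4/11) = v_5(num) − v_5(den) = 0; compare against these criteria.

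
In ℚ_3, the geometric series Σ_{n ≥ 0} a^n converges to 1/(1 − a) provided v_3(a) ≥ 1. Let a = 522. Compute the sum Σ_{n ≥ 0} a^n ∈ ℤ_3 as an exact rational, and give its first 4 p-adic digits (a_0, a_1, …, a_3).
Σ a^n = 1/(1 − a) = -1/521;  first 4 digits = (1, 0, 1, 1)

v_3(a) = 2 ≥ 1, so the series converges in ℤ_3 to 1/(1 − a) = 1/(1 − 522) = -1/521. Expand this rational in ℤ_3: compute digits iteratively via d_i = x_i mod 3, x_{i+1} = (x_i − d_i)/3. The first 4 digits are (1, 0, 1, 1).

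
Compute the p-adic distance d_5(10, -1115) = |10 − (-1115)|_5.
d_5(10, -1115) = 1/125

Step 1 — x − y = 10 − (-1115) = 1125. Step 2 — v_5(1125) = 3 (factor: 1125 = (5^3 · 9); the sign does not affect v_p). Step 3 — |x − y|_5 = 5^{-3} = 1/125.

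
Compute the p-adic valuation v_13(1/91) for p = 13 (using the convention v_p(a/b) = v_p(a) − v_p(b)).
v_13(1/91) = -1

Factor powers of 13 from the numerator and denominator of the reduced fraction: 1 = 13^0 · 1 and 91 = 13^1 · 7. Apply v_p(a/b) = v_p(a) − v_p(b): v_13(1/91) = 0 − 1 = -1.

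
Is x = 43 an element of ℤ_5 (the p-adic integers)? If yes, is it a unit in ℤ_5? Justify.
x ∈ ℤ_5^× (unit); v_5(x) = 0

ℤ_5 = {x ∈ ℚ_5 : v_5(x) ≥ 0} and ℤ_5^× = {x ∈ ℤ_5 : v_5(x) = 0}. Here v_5(43) = v_5(num) − v_5(den) = 0; compare against these criteria.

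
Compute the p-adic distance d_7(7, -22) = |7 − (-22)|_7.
d_7(7, -22) = 1

Step 1 — x − y = 7 − (-22) = 29. Step 2 — v_7(29) = 0 (factor: 29 = (7^0 · 29); the sign does not affect v_p). Step 3 — |x − y|_7 = 7^{0} = 1.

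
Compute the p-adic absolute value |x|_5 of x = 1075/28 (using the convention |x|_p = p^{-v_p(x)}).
|1075/28|_5 = 1/25

Step 1 — compute v_5(x) by factoring powers of 5 out of the numerator and denominator: v_5(1075/28) = 2. Step 2 — apply |x|_p = p^{-v_p(x)} = 5^{-2} = 1/25.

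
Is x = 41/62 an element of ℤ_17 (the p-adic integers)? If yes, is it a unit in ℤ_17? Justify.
x ∈ ℤ_17^× (unit); v_17(x) = 0

ℤ_17 = {x ∈ ℚ_17 : v_17(x) ≥ 0} and ℤ_17^× = {x ∈ ℤ_17 : v_17(x) = 0}. Here v_17(41/62) = v_17(num) − v_17(den) = 0; compare against these criteria.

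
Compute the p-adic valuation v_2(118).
v_2(118) = 1

v_2(n) is the largest exponent k such that 2^k divides n. Factor out: 118 = 2^1 · 59. (Sign doesn't affect v_p.) So v_2(118) = 1.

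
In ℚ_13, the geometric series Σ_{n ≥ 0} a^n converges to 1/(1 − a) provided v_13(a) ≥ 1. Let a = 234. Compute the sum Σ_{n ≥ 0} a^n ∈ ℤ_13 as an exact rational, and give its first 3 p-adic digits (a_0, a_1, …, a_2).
Σ a^n = 1/(1 − a) = -1/233;  first 3 digits = (1, 5, 0)

v_13(a) = 1 ≥ 1, so the series converges in ℤ_13 to 1/(1 − a) = 1/(1 − 234) = -1/233. Expand this rational in ℤ_13: compute digits iteratively via d_i = x_i mod 13, x_{i+1} = (x_i − d_i)/13. The first 3 digits are (1, 5, 0).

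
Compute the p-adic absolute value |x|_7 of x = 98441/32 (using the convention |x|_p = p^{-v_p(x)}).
|98441/32|_7 = 1/2401

Step 1 — compute v_7(x) by factoring powers of 7 out of the numerator and denominator: v_7(98441/32) = 4. Step 2 — apply |x|_p = p^{-v_p(x)} = 7^{-4} = 1/2401.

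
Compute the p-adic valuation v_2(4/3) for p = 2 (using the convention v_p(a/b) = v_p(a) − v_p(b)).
v_2(4/3) = 2

Factor powers of 2 from the numerator and denominator of the reduced fraction: 4 = 2^2 · 1 and 3 = 2^0 · 3. Apply v_p(a/b) = v_p(a) − v_p(b): v_2(4/3) = 2 − 0 = 2.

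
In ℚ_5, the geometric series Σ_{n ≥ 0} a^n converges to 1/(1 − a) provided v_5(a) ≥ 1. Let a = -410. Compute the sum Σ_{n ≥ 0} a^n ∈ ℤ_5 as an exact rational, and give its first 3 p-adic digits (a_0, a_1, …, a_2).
Σ a^n = 1/(1 − a) = 1/411;  first 3 digits = (1, 3, 2)

v_5(a) = 1 ≥ 1, so the series converges in ℤ_5 to 1/(1 − a) = 1/(1 − (-410)) = 1/411. Expand this rational in ℤ_5: compute digits iteratively via d_i = x_i mod 5, x_{i+1} = (x_i − d_i)/5. The first 3 digits are (1, 3, 2).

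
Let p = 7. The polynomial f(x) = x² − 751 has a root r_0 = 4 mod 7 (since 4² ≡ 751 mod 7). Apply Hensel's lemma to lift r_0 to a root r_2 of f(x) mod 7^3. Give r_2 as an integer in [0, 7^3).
r_2 = 53 (mod 343)

Hensel's recurrence: r_{i+1} = r_i − f(r_i)·(f′(r_i))^{-1} mod 7^{i+2}, with f′(x) = 2x. Iterate:
  r_0 = 4 (mod 7)
  r_1 = 4 (mod 49)
  r_2 = 53 (mod 343)
Final: r_2 = 53, and one checks f(r_2) ≡ 0 mod 7^3.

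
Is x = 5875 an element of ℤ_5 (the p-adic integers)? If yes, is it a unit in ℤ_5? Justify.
x ∈ ℤ_5 but not a unit; v_5(x) = 3 > 0

ℤ_5 = {x ∈ ℚ_5 : v_5(x) ≥ 0} and ℤ_5^× = {x ∈ ℤ_5 : v_5(x) = 0}. Here v_5(5875) = v_5(num) − v_5(den) = 3; compare against these criteria.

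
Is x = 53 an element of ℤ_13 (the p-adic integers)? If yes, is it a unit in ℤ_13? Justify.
x ∈ ℤ_13^× (unit); v_13(x) = 0

ℤ_13 = {x ∈ ℚ_13 : v_13(x) ≥ 0} and ℤ_13^× = {x ∈ ℤ_13 : v_13(x) = 0}. Here v_13(53) = v_13(num) − v_13(den) = 0; compare against these criteria.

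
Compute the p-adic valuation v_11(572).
v_11(572) = 1

v_11(n) is the largest exponent k such that 11^k divides n. Factor out: 572 = 11^1 · 52. (Sign doesn't affect v_p.) So v_11(572) = 1.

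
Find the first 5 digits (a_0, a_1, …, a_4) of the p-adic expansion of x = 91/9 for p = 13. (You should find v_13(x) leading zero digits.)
(a_0, …, a_4) = (0, 8, 11, 2, 7)

v_13(91/9) = 1, so a_0 = ... = a_0 = 0. Factor out: x = 13^1 · u with u = 7/9 a unit in ℤ_13. Expand u iteratively via a_{v+i} = u_i mod 13, u_{i+1} = (u_i − a_{v+i})/13:
  u_0 = 7/9;  a_1 = 8;  u_1 = (u_0 − 8)/13 = -5/9
  u_1 = -5/9;  a_2 = 11;  u_2 = (u_1 − 11)/13 = -8/9
  u_2 = -8/9;  a_3 = 2;  u_3 = (u_2 − 2)/13 = -2/9
  u_3 = -2/9;  a_4 = 7;  u_4 = (u_3 − 7)/13 = -5/9
Digits: (0, 8, 11, 2, 7).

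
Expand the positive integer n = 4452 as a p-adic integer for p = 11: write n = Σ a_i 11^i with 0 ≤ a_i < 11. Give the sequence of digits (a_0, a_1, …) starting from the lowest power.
(a_0, a_1, …) = (8, 8, 3, 3)

Repeated division by 11 gives the digits low-to-high: 4452 = 8 + 8·11^1 + 3·11^2 + 3·11^3. Digit sequence: (8, 8, 3, 3).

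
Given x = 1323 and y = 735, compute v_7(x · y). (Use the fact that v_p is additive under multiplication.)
v_7(972405) = 4

v_p(x) = 2 (factor: 1323 = 7^2 · 27); v_p(y) = 2 (factor: 735 = 7^2 · 15). Additivity: v_p(xy) = v_p(x) + v_p(y) = 2 + 2 = 4. (Direct check: xy = 972405 = 7^4 · (405).)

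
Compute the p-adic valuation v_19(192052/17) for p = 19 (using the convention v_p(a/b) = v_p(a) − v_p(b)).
v_19(192052/17) = 3

Factor powers of 19 from the numerator and denominator of the reduced fraction: 192052 = 19^3 · 28 and 17 = 19^0 · 17. Apply v_p(a/b) = v_p(a) − v_p(b): v_19(192052/17) = 3 − 0 = 3.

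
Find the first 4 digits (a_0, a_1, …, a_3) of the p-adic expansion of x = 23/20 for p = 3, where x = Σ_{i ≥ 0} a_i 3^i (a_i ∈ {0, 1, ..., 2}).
(a_0, …, a_3) = (1, 2, 1, 2)

v_3(23/20) = 0 (numerator and denominator both coprime to 3), so x ∈ ℤ_3^×. Compute digits iteratively via a_i = x_i mod 3, x_{i+1} = (x_i − a_i)/3, with x_0 = x:
  x_0 = 23/20;  a_0 = 1;  x_1 = (x_0 − 1)/3 = 1/20
  x_1 = 1/20;  a_1 = 2;  x_2 = (x_1 − 2)/3 = -13/20
  x_2 = -13/20;  a_2 = 1;  x_3 = (x_2 − 1)/3 = -11/20
  x_3 = -11/20;  a_3 = 2;  x_4 = (x_3 − 2)/3 = -17/20
Digits: (1, 2, 1, 2).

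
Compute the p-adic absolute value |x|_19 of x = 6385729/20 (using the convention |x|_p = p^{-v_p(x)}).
|6385729/20|_19 = 1/130321

Step 1 — compute v_19(x) by factoring powers of 19 out of the numerator and denominator: v_19(6385729/20) = 4. Step 2 — apply |x|_p = p^{-v_p(x)} = 19^{-4} = 1/130321.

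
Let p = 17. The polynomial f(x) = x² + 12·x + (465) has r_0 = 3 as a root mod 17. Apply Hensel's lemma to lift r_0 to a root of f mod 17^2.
r_1 = 71 (mod 289)

Hensel: r_{i+1} = r_i − f(r_i)·(f′(r_i))^{-1} mod 17^{i+2}, f′(x) = 2x + 12. Iterate:
  r_0 = 3 (mod 17)
  r_1 = 71 (mod 289)
Final: r = 71 satisfies f(r) ≡ 0 mod 17^2.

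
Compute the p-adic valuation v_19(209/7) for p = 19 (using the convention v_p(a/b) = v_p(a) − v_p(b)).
v_19(209/7) = 1

Factor powers of 19 from the numerator and denominator of the reduced fraction: 209 = 19^1 · 11 and 7 = 19^0 · 7. Apply v_p(a/b) = v_p(a) − v_p(b): v_19(209/7) = 1 − 0 = 1.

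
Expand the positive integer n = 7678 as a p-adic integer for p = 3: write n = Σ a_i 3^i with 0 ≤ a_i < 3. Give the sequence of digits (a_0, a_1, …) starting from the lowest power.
(a_0, a_1, …) = (1, 0, 1, 2, 1, 1, 1, 0, 1)

Repeated division by 3 gives the digits low-to-high: 7678 = 1 + 1·3^2 + 2·3^3 + 1·3^4 + 1·3^5 + 1·3^6 + 1·3^8. Digit sequence: (1, 0, 1, 2, 1, 1, 1, 0, 1).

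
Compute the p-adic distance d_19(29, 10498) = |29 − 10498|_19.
d_19(29, 10498) = 1/361

Step 1 — x − y = 29 − 10498 = -10469. Step 2 — v_19(-10469) = 2 (factor: -10469 = −(19^2 · 29); the sign does not affect v_p). Step 3 — |x − y|_19 = 19^{-2} = 1/361.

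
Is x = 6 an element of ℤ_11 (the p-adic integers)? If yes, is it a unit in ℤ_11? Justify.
x ∈ ℤ_11^× (unit); v_11(x) = 0

ℤ_11 = {x ∈ ℚ_11 : v_11(x) ≥ 0} and ℤ_11^× = {x ∈ ℤ_11 : v_11(x) = 0}. Here v_11(6) = v_11(num) − v_11(den) = 0; compare against these criteria.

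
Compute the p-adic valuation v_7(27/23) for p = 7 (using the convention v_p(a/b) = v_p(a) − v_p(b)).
v_7(27/23) = 0

Factor powers of 7 from the numerator and denominator of the reduced fraction: 27 = 7^0 · 27 and 23 = 7^0 · 23. Apply v_p(a/b) = v_p(a) − v_p(b): v_7(27/23) = 0 − 0 = 0.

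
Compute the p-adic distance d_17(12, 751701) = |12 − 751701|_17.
d_17(12, 751701) = 1/83521

Step 1 — x − y = 12 − 751701 = -751689. Step 2 — v_17(-751689) = 4 (factor: -751689 = −(17^4 · 9); the sign does not affect v_p). Step 3 — |x − y|_17 = 17^{-4} = 1/83521.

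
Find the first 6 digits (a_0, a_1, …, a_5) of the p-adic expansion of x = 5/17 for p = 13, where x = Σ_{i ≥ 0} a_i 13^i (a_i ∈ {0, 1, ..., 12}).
(a_0, …, a_5) = (11, 3, 2, 9, 10, 3)

v_13(5/17) = 0 (numerator and denominator both coprime to 13), so x ∈ ℤ_13^×. Compute digits iteratively via a_i = x_i mod 13, x_{i+1} = (x_i − a_i)/13, with x_0 = x:
  x_0 = 5/17;  a_0 = 11;  x_1 = (x_0 − 11)/13 = -14/17
  x_1 = -14/17;  a_1 = 3;  x_2 = (x_1 − 3)/13 = -5/17
  x_2 = -5/17;  a_2 = 2;  x_3 = (x_2 − 2)/13 = -3/17
  x_3 = -3/17;  a_3 = 9;  x_4 = (x_3 − 9)/13 = -12/17
  x_4 = -12/17;  a_4 = 10;  x_5 = (x_4 − 10)/13 = -14/17
  x_5 = -14/17;  a_5 = 3;  x_6 = (x_5 − 3)/13 = -5/17
Digits: (11, 3, 2, 9, 10, 3).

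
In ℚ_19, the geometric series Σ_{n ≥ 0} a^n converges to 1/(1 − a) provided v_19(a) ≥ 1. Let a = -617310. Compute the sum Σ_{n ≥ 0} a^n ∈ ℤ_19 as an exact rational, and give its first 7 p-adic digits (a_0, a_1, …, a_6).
Σ a^n = 1/(1 − a) = 1/617311;  first 7 digits = (1, 0, 0, 5, 14, 18, 5)

v_19(a) = 3 ≥ 1, so the series converges in ℤ_19 to 1/(1 − a) = 1/(1 − (-617310)) = 1/617311. Expand this rational in ℤ_19: compute digits iteratively via d_i = x_i mod 19, x_{i+1} = (x_i − d_i)/19. The first 7 digits are (1, 0, 0, 5, 14, 18, 5).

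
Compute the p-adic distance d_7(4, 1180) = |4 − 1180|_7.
d_7(4, 1180) = 1/49

Step 1 — x − y = 4 − 1180 = -1176. Step 2 — v_7(-1176) = 2 (factor: -1176 = −(7^2 · 24); the sign does not affect v_p). Step 3 — |x − y|_7 = 7^{-2} = 1/49.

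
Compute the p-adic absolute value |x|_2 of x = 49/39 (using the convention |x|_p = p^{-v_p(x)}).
|49/39|_2 = 1

Step 1 — compute v_2(x) by factoring powers of 2 out of the numerator and denominator: v_2(49/39) = 0. Step 2 — apply |x|_p = p^{-v_p(x)} = 2^{0} = 1.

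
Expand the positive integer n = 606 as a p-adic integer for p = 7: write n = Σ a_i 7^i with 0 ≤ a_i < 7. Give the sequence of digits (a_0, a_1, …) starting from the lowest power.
(a_0, a_1, …) = (4, 2, 5, 1)

Repeated division by 7 gives the digits low-to-high: 606 = 4 + 2·7^1 + 5·7^2 + 1·7^3. Digit sequence: (4, 2, 5, 1).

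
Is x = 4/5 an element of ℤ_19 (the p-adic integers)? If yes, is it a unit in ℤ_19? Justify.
x ∈ ℤ_19^× (unit); v_19(x) = 0

ℤ_19 = {x ∈ ℚ_19 : v_19(x) ≥ 0} and ℤ_19^× = {x ∈ ℤ_19 : v_19(x) = 0}. Here v_19(4/5) = v_19(num) − v_19(den) = 0; compare against these criteria.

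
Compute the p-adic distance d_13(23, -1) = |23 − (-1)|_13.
d_13(23, -1) = 1

Step 1 — x − y = 23 − (-1) = 24. Step 2 — v_13(24) = 0 (factor: 24 = (13^0 · 24); the sign does not affect v_p). Step 3 — |x − y|_13 = 13^{0} = 1.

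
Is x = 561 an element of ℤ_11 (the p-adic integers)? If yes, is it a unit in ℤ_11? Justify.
x ∈ ℤ_11 but not a unit; v_11(x) = 1 > 0

ℤ_11 = {x ∈ ℚ_11 : v_11(x) ≥ 0} and ℤ_11^× = {x ∈ ℤ_11 : v_11(x) = 0}. Here v_11(561) = v_11(num) − v_11(den) = 1; compare against these criteria.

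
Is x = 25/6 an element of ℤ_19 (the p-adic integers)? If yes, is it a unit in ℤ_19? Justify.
x ∈ ℤ_19^× (unit); v_19(x) = 0

ℤ_19 = {x ∈ ℚ_19 : v_19(x) ≥ 0} and ℤ_19^× = {x ∈ ℤ_19 : v_19(x) = 0}. Here v_19(25/6) = v_19(num) − v_19(den) = 0; compare against these criteria.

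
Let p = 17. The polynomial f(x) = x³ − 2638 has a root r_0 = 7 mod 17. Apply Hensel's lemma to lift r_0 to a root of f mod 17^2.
r_1 = 58 (mod 289)

Hensel: r_{i+1} = r_i − f(r_i)/f′(r_i) mod 17^{i+2}, where f′(x) = 3x². Iterate:
  r_0 = 7 (mod 17)
  r_1 = 58 (mod 289)
Final: r = 58 with f(r) ≡ 0 mod 17^2.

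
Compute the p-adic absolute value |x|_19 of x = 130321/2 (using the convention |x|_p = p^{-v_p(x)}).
|130321/2|_19 = 1/130321

Step 1 — compute v_19(x) by factoring powers of 19 out of the numerator and denominator: v_19(130321/2) = 4. Step 2 — apply |x|_p = p^{-v_p(x)} = 19^{-4} = 1/130321.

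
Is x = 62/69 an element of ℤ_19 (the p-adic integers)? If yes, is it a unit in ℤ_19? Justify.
x ∈ ℤ_19^× (unit); v_19(x) = 0

ℤ_19 = {x ∈ ℚ_19 : v_19(x) ≥ 0} and ℤ_19^× = {x ∈ ℤ_19 : v_19(x) = 0}. Here v_19(62/69) = v_19(num) − v_19(den) = 0; compare against these criteria.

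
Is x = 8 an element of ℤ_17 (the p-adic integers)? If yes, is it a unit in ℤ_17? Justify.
x ∈ ℤ_17^× (unit); v_17(x) = 0

ℤ_17 = {x ∈ ℚ_17 : v_17(x) ≥ 0} and ℤ_17^× = {x ∈ ℤ_17 : v_17(x) = 0}. Here v_17(8) = v_17(num) − v_17(den) = 0; compare against these criteria.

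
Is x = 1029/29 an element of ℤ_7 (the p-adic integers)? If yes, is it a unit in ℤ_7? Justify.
x ∈ ℤ_7 but not a unit; v_7(x) = 3 > 0

ℤ_7 = {x ∈ ℚ_7 : v_7(x) ≥ 0} and ℤ_7^× = {x ∈ ℤ_7 : v_7(x) = 0}. Here v_7(1029/29) = v_7(num) − v_7(den) = 3; compare against these criteria.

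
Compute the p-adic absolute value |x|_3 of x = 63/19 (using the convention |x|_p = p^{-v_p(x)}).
|63/19|_3 = 1/9

Step 1 — compute v_3(x) by factoring powers of 3 out of the numerator and denominator: v_3(63/19) = 2. Step 2 — apply |x|_p = p^{-v_p(x)} = 3^{-2} = 1/9.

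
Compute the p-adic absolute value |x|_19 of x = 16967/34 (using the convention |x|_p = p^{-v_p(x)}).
|16967/34|_19 = 1/361

Step 1 — compute v_19(x) by factoring powers of 19 out of the numerator and denominator: v_19(16967/34) = 2. Step 2 — apply |x|_p = p^{-v_p(x)} = 19^{-2} = 1/361.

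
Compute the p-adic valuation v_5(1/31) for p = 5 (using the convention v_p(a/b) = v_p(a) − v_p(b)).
v_5(1/31) = 0

Factor powers of 5 from the numerator and denominator of the reduced fraction: 1 = 5^0 · 1 and 31 = 5^0 · 31. Apply v_p(a/b) = v_p(a) − v_p(b): v_5(1/31) = 0 − 0 = 0.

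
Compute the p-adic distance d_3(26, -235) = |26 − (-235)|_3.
d_3(26, -235) = 1/9

Step 1 — x − y = 26 − (-235) = 261. Step 2 — v_3(261) = 2 (factor: 261 = (3^2 · 29); the sign does not affect v_p). Step 3 — |x − y|_3 = 3^{-2} = 1/9.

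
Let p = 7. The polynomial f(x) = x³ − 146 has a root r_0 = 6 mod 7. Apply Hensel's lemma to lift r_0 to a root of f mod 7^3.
r_2 = 48 (mod 343)

Hensel: r_{i+1} = r_i − f(r_i)/f′(r_i) mod 7^{i+2}, where f′(x) = 3x². Iterate:
  r_0 = 6 (mod 7)
  r_1 = 48 (mod 49)
  r_2 = 48 (mod 343)
Final: r = 48 with f(r) ≡ 0 mod 7^3.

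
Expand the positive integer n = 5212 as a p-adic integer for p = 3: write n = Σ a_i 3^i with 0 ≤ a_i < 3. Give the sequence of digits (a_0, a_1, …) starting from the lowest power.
(a_0, a_1, …) = (1, 0, 0, 1, 1, 0, 1, 2)

Repeated division by 3 gives the digits low-to-high: 5212 = 1 + 1·3^3 + 1·3^4 + 1·3^6 + 2·3^7. Digit sequence: (1, 0, 0, 1, 1, 0, 1, 2).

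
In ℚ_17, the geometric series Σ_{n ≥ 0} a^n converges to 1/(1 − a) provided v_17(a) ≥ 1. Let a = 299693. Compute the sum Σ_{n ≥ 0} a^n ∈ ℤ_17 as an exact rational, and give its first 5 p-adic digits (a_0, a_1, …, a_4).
Σ a^n = 1/(1 − a) = -1/299692;  first 5 digits = (1, 0, 0, 10, 3)

v_17(a) = 3 ≥ 1, so the series converges in ℤ_17 to 1/(1 − a) = 1/(1 − 299693) = -1/299692. Expand this rational in ℤ_17: compute digits iteratively via d_i = x_i mod 17, x_{i+1} = (x_i − d_i)/17. The first 5 digits are (1, 0, 0, 10, 3).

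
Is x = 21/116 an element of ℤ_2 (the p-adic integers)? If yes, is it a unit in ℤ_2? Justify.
x ∉ ℤ_2 (v_2(x) = -2 < 0)

ℤ_2 = {x ∈ ℚ_2 : v_2(x) ≥ 0} and ℤ_2^× = {x ∈ ℤ_2 : v_2(x) = 0}. Here v_2(21/116) = v_2(num) − v_2(den) = -2; compare against these criteria.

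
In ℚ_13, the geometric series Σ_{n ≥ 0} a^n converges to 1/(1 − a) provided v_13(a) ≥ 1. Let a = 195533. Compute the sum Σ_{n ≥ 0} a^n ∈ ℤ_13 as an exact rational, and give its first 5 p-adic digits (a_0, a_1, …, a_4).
Σ a^n = 1/(1 − a) = -1/195532;  first 5 digits = (1, 0, 0, 11, 6)

v_13(a) = 3 ≥ 1, so the series converges in ℤ_13 to 1/(1 − a) = 1/(1 − 195533) = -1/195532. Expand this rational in ℤ_13: compute digits iteratively via d_i = x_i mod 13, x_{i+1} = (x_i − d_i)/13. The first 5 digits are (1, 0, 0, 11, 6).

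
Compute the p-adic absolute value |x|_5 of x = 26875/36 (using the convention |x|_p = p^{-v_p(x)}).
|26875/36|_5 = 1/625

Step 1 — compute v_5(x) by factoring powers of 5 out of the numerator and denominator: v_5(26875/36) = 4. Step 2 — apply |x|_p = p^{-v_p(x)} = 5^{-4} = 1/625.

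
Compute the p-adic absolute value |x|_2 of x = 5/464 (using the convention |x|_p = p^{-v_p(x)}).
|5/464|_2 = 16

Step 1 — compute v_2(x) by factoring powers of 2 out of the numerator and denominator: v_2(5/464) = -4. Step 2 — apply |x|_p = p^{-v_p(x)} = 2^{4} = 16.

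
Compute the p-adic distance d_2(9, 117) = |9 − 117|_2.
d_2(9, 117) = 1/4

Step 1 — x − y = 9 − 117 = -108. Step 2 — v_2(-108) = 2 (factor: -108 = −(2^2 · 27); the sign does not affect v_p). Step 3 — |x − y|_2 = 2^{-2} = 1/4.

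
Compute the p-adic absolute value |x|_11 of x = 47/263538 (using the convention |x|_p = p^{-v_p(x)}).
|47/263538|_11 = 14641

Step 1 — compute v_11(x) by factoring powers of 11 out of the numerator and denominator: v_11(47/263538) = -4. Step 2 — apply |x|_p = p^{-v_p(x)} = 11^{4} = 14641.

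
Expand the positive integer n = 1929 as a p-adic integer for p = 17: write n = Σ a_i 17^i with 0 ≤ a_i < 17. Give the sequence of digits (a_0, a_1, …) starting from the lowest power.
(a_0, a_1, …) = (8, 11, 6)

Repeated division by 17 gives the digits low-to-high: 1929 = 8 + 11·17^1 + 6·17^2. Digit sequence: (8, 11, 6).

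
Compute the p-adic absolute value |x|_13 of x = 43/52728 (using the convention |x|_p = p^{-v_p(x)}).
|43/52728|_13 = 2197

Step 1 — compute v_13(x) by factoring powers of 13 out of the numerator and denominator: v_13(43/52728) = -3. Step 2 — apply |x|_p = p^{-v_p(x)} = 13^{3} = 2197.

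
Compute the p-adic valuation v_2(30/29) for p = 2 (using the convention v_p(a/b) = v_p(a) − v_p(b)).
v_2(30/29) = 1

Factor powers of 2 from the numerator and denominator of the reduced fraction: 30 = 2^1 · 15 and 29 = 2^0 · 29. Apply v_p(a/b) = v_p(a) − v_p(b): v_2(30/29) = 1 − 0 = 1.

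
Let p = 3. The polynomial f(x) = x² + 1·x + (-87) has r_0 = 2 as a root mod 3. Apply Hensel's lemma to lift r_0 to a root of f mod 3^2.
r_1 = 2 (mod 9)

Hensel: r_{i+1} = r_i − f(r_i)·(f′(r_i))^{-1} mod 3^{i+2}, f′(x) = 2x + 1. Iterate:
  r_0 = 2 (mod 3)
  r_1 = 2 (mod 9)
Final: r = 2 satisfies f(r) ≡ 0 mod 3^2.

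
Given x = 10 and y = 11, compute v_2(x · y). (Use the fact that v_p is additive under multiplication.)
v_2(110) = 1

v_p(x) = 1 (factor: 10 = 2^1 · 5); v_p(y) = 0 (factor: 11 = 2^0 · 11). Additivity: v_p(xy) = v_p(x) + v_p(y) = 1 + 0 = 1. (Direct check: xy = 110 = 2^1 · (55).)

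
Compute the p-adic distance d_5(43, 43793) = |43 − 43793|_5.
d_5(43, 43793) = 1/3125

Step 1 — x − y = 43 − 43793 = -43750. Step 2 — v_5(-43750) = 5 (factor: -43750 = −(5^5 · 14); the sign does not affect v_p). Step 3 — |x − y|_5 = 5^{-5} = 1/3125.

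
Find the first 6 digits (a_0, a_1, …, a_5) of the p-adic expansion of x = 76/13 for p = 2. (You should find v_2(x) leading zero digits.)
(a_0, …, a_5) = (0, 0, 1, 1, 1, 1)

v_2(76/13) = 2, so a_0 = ... = a_1 = 0. Factor out: x = 2^2 · u with u = 19/13 a unit in ℤ_2. Expand u iteratively via a_{v+i} = u_i mod 2, u_{i+1} = (u_i − a_{v+i})/2:
  u_0 = 19/13;  a_2 = 1;  u_1 = (u_0 − 1)/2 = 3/13
  u_1 = 3/13;  a_3 = 1;  u_2 = (u_1 − 1)/2 = -5/13
  u_2 = -5/13;  a_4 = 1;  u_3 = (u_2 − 1)/2 = -9/13
  u_3 = -9/13;  a_5 = 1;  u_4 = (u_3 − 1)/2 = -11/13
Digits: (0, 0, 1, 1, 1, 1).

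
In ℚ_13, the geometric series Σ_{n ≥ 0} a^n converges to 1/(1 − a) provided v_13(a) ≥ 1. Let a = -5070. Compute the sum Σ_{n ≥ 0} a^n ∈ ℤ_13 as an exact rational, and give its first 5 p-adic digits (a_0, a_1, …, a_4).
Σ a^n = 1/(1 − a) = 1/5071;  first 5 digits = (1, 0, 9, 10, 2)

v_13(a) = 2 ≥ 1, so the series converges in ℤ_13 to 1/(1 − a) = 1/(1 − (-5070)) = 1/5071. Expand this rational in ℤ_13: compute digits iteratively via d_i = x_i mod 13, x_{i+1} = (x_i − d_i)/13. The first 5 digits are (1, 0, 9, 10, 2).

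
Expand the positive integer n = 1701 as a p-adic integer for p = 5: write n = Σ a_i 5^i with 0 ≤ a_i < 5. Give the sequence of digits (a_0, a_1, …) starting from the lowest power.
(a_0, a_1, …) = (1, 0, 3, 3, 2)

Repeated division by 5 gives the digits low-to-high: 1701 = 1 + 3·5^2 + 3·5^3 + 2·5^4. Digit sequence: (1, 0, 3, 3, 2).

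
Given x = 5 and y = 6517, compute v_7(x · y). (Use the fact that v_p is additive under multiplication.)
v_7(32585) = 3

v_p(x) = 0 (factor: 5 = 7^0 · 5); v_p(y) = 3 (factor: 6517 = 7^3 · 19). Additivity: v_p(xy) = v_p(x) + v_p(y) = 0 + 3 = 3. (Direct check: xy = 32585 = 7^3 · (95).)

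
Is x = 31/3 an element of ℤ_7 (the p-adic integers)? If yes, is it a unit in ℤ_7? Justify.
x ∈ ℤ_7^× (unit); v_7(x) = 0

ℤ_7 = {x ∈ ℚ_7 : v_7(x) ≥ 0} and ℤ_7^× = {x ∈ ℤ_7 : v_7(x) = 0}. Here v_7(31/3) = v_7(num) − v_7(den) = 0; compare against these criteria.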